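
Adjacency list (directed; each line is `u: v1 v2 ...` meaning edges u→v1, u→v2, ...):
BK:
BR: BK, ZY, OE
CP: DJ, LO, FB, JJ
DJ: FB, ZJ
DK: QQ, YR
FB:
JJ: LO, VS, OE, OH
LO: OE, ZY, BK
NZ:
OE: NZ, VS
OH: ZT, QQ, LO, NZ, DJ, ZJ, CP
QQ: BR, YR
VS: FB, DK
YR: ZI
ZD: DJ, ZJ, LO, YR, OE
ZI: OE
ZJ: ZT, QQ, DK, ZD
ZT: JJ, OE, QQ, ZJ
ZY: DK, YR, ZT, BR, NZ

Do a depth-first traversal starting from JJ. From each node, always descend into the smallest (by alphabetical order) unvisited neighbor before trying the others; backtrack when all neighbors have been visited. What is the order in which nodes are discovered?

JJ LO BK OE NZ VS DK QQ BR ZY YR ZI ZT ZJ ZD DJ FB OH CP

Visit JJ
JJ → LO
LO → BK
LO → OE
OE → NZ
OE → VS
VS → DK
DK → QQ
QQ → BR
BR → ZY
ZY → YR
YR → ZI
ZY → ZT
ZT → ZJ
ZJ → ZD
ZD → DJ
DJ → FB
JJ → OH
OH → CP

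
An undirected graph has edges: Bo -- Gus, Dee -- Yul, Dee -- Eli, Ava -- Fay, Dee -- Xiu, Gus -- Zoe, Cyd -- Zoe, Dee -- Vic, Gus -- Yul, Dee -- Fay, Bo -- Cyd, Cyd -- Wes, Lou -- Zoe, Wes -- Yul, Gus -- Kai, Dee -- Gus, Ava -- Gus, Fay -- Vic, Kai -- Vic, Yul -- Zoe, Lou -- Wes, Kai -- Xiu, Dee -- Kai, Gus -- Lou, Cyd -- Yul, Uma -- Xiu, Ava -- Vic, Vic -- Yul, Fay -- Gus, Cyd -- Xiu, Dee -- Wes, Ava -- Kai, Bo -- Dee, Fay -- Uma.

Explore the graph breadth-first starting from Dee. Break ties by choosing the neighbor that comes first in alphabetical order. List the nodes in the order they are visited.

Dee, Bo, Eli, Fay, Gus, Kai, Vic, Wes, Xiu, Yul, Cyd, Ava, Uma, Lou, Zoe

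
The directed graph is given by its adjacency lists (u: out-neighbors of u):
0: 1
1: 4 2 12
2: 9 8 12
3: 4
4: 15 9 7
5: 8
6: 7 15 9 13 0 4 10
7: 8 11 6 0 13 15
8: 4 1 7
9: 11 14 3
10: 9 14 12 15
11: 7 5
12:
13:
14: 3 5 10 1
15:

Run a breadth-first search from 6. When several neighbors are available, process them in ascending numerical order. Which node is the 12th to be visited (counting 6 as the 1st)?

3

Visit 6; enqueue 0, 4, 7, 9, 10, 13, 15 → queue [0, 4, 7, 9, 10, 13, 15]
Visit 0; enqueue 1 → queue [4, 7, 9, 10, 13, 15, 1]
Visit 4 → queue [7, 9, 10, 13, 15, 1]
Visit 7; enqueue 8, 11 → queue [9, 10, 13, 15, 1, 8, 11]
Visit 9; enqueue 3, 14 → queue [10, 13, 15, 1, 8, 11, 3, 14]
Visit 10; enqueue 12 → queue [13, 15, 1, 8, 11, 3, 14, 12]
Visit 13 → queue [15, 1, 8, 11, 3, 14, 12]
Visit 15 → queue [1, 8, 11, 3, 14, 12]
Visit 1; enqueue 2 → queue [8, 11, 3, 14, 12, 2]
Visit 8 → queue [11, 3, 14, 12, 2]
Visit 11; enqueue 5 → queue [3, 14, 12, 2, 5]
Visit 3 → queue [14, 12, 2, 5]
Visit 14 → queue [12, 2, 5]
Visit 12 → queue [2, 5]
Visit 2 → queue [5]
Visit 5 → queue []

Visit order: 6, 0, 4, 7, 9, 10, 13, 15, 1, 8, 11, 3, 14, 12, 2, 5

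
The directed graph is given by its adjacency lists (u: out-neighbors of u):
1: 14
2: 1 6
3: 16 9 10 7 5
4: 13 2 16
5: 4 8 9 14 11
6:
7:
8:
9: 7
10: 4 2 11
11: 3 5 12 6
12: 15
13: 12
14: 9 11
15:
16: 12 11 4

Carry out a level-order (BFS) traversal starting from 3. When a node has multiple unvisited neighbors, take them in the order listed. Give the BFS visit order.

3, 16, 9, 10, 7, 5, 12, 11, 4, 2, 8, 14, 15, 6, 13, 1

Visit 3; enqueue 16, 9, 10, 7, 5 → queue [16, 9, 10, 7, 5]
Visit 16; enqueue 12, 11, 4 → queue [9, 10, 7, 5, 12, 11, 4]
Visit 9 → queue [10, 7, 5, 12, 11, 4]
Visit 10; enqueue 2 → queue [7, 5, 12, 11, 4, 2]
Visit 7 → queue [5, 12, 11, 4, 2]
Visit 5; enqueue 8, 14 → queue [12, 11, 4, 2, 8, 14]
Visit 12; enqueue 15 → queue [11, 4, 2, 8, 14, 15]
Visit 11; enqueue 6 → queue [4, 2, 8, 14, 15, 6]
Visit 4; enqueue 13 → queue [2, 8, 14, 15, 6, 13]
Visit 2; enqueue 1 → queue [8, 14, 15, 6, 13, 1]
Visit 8 → queue [14, 15, 6, 13, 1]
Visit 14 → queue [15, 6, 13, 1]
Visit 15 → queue [6, 13, 1]
Visit 6 → queue [13, 1]
Visit 13 → queue [1]
Visit 1 → queue []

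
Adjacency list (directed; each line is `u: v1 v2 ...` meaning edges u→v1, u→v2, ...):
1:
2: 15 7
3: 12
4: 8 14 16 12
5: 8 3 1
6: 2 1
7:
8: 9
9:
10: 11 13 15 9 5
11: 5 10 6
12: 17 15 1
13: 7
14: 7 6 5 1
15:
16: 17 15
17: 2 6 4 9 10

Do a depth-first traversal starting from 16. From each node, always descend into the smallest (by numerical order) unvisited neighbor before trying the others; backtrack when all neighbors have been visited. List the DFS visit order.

16 15 17 2 7 4 8 9 12 1 14 5 3 6 10 11 13

Visit 16
16 → 15
16 → 17
17 → 2
2 → 7
17 → 4
4 → 8
8 → 9
4 → 12
12 → 1
4 → 14
14 → 5
5 → 3
14 → 6
17 → 10
10 → 11
10 → 13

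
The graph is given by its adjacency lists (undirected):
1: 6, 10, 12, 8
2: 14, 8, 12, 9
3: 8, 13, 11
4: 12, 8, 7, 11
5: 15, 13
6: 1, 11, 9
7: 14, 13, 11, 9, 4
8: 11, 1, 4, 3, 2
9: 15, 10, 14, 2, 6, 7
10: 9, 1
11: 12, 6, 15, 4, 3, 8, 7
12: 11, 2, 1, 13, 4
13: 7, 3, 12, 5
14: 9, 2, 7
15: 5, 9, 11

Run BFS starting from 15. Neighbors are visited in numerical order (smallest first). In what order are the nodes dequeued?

15 -> 5 -> 9 -> 11 -> 13 -> 2 -> 6 -> 7 -> 10 -> 14 -> 3 -> 4 -> 8 -> 12 -> 1

Visit 15; enqueue 5, 9, 11 → queue [5, 9, 11]
Visit 5; enqueue 13 → queue [9, 11, 13]
Visit 9; enqueue 2, 6, 7, 10, 14 → queue [11, 13, 2, 6, 7, 10, 14]
Visit 11; enqueue 3, 4, 8, 12 → queue [13, 2, 6, 7, 10, 14, 3, 4, 8, 12]
Visit 13 → queue [2, 6, 7, 10, 14, 3, 4, 8, 12]
Visit 2 → queue [6, 7, 10, 14, 3, 4, 8, 12]
Visit 6; enqueue 1 → queue [7, 10, 14, 3, 4, 8, 12, 1]
Visit 7 → queue [10, 14, 3, 4, 8, 12, 1]
Visit 10 → queue [14, 3, 4, 8, 12, 1]
Visit 14 → queue [3, 4, 8, 12, 1]
Visit 3 → queue [4, 8, 12, 1]
Visit 4 → queue [8, 12, 1]
Visit 8 → queue [12, 1]
Visit 12 → queue [1]
Visit 1 → queue []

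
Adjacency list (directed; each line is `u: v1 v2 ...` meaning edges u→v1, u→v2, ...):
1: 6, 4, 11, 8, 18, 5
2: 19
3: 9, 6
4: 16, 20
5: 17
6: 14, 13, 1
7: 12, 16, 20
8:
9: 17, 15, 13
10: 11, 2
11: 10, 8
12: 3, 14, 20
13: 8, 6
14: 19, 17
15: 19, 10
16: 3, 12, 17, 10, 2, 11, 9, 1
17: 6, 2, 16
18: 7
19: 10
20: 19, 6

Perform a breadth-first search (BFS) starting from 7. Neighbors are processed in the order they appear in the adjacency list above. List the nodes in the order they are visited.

7, 12, 16, 20, 3, 14, 17, 10, 2, 11, 9, 1, 19, 6, 8, 15, 13, 4, 18, 5

Visit 7; enqueue 12, 16, 20 → queue [12, 16, 20]
Visit 12; enqueue 3, 14 → queue [16, 20, 3, 14]
Visit 16; enqueue 17, 10, 2, 11, 9, 1 → queue [20, 3, 14, 17, 10, 2, 11, 9, 1]
Visit 20; enqueue 19, 6 → queue [3, 14, 17, 10, 2, 11, 9, 1, 19, 6]
Visit 3 → queue [14, 17, 10, 2, 11, 9, 1, 19, 6]
Visit 14 → queue [17, 10, 2, 11, 9, 1, 19, 6]
Visit 17 → queue [10, 2, 11, 9, 1, 19, 6]
Visit 10 → queue [2, 11, 9, 1, 19, 6]
Visit 2 → queue [11, 9, 1, 19, 6]
Visit 11; enqueue 8 → queue [9, 1, 19, 6, 8]
Visit 9; enqueue 15, 13 → queue [1, 19, 6, 8, 15, 13]
Visit 1; enqueue 4, 18, 5 → queue [19, 6, 8, 15, 13, 4, 18, 5]
Visit 19 → queue [6, 8, 15, 13, 4, 18, 5]
Visit 6 → queue [8, 15, 13, 4, 18, 5]
Visit 8 → queue [15, 13, 4, 18, 5]
Visit 15 → queue [13, 4, 18, 5]
Visit 13 → queue [4, 18, 5]
Visit 4 → queue [18, 5]
Visit 18 → queue [5]
Visit 5 → queue []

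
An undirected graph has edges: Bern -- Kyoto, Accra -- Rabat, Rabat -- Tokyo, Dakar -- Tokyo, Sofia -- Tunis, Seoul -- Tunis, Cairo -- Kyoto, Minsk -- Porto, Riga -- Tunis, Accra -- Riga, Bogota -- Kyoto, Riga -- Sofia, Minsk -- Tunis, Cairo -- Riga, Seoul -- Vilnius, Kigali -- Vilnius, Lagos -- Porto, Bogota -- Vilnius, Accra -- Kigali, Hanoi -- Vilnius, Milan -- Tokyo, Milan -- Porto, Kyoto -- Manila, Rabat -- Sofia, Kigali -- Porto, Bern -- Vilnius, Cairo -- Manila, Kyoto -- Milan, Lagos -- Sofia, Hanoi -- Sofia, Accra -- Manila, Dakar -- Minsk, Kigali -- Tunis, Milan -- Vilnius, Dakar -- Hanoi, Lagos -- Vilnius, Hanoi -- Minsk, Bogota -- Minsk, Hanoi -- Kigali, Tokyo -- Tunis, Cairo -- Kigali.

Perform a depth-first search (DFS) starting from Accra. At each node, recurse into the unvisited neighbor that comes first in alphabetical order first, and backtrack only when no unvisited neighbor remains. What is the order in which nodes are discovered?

Visit Accra
Accra → Kigali
Kigali → Cairo
Cairo → Kyoto
Kyoto → Bern
Bern → Vilnius
Vilnius → Bogota
Bogota → Minsk
Minsk → Dakar
Dakar → Hanoi
Hanoi → Sofia
Sofia → Lagos
Lagos → Porto
Porto → Milan
Milan → Tokyo
Tokyo → Rabat
Tokyo → Tunis
Tunis → Riga
Tunis → Seoul
Kyoto → Manila

Accra -> Kigali -> Cairo -> Kyoto -> Bern -> Vilnius -> Bogota -> Minsk -> Dakar -> Hanoi -> Sofia -> Lagos -> Porto -> Milan -> Tokyo -> Rabat -> Tunis -> Riga -> Seoul -> Manila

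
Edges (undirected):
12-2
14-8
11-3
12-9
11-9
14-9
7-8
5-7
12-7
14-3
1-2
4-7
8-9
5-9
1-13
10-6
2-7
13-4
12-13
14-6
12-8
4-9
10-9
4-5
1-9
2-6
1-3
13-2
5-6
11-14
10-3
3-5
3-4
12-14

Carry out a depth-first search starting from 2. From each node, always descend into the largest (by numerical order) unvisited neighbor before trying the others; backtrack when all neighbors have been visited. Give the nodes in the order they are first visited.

Visit 2
2 → 13
13 → 12
12 → 14
14 → 11
11 → 9
9 → 10
10 → 6
6 → 5
5 → 7
7 → 8
7 → 4
4 → 3
3 → 1

2 13 12 14 11 9 10 6 5 7 8 4 3 1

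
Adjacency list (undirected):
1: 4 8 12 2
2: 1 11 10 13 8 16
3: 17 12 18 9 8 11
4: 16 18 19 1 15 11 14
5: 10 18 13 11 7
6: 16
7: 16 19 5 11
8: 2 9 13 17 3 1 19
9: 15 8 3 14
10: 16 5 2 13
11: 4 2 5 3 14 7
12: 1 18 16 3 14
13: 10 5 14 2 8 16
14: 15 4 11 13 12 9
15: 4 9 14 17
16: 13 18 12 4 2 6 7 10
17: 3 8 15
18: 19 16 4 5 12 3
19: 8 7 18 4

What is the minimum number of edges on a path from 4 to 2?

Level 0: 4
Level 1: 1, 11, 14, 15, 16, 18, 19
Level 2: 2, 3, 5, 6, 7, 8, 9, 10, 12, 13, 17
2 first appears at level 2.

2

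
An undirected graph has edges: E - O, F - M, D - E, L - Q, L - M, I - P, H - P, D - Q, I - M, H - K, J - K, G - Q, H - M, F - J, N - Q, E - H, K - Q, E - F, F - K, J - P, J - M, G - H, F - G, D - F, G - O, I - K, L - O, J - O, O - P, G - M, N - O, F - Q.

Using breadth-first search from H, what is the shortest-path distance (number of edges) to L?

2

Level 0: H
Level 1: E, G, K, M, P
Level 2: D, F, I, J, L, O, Q
Level 3: N
L first appears at level 2.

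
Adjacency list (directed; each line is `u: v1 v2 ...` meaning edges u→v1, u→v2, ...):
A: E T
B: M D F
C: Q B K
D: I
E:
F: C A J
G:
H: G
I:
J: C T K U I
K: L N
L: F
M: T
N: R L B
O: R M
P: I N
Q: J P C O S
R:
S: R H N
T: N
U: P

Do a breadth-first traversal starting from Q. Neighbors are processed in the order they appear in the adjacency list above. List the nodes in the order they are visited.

Q, J, P, C, O, S, T, K, U, I, N, B, R, M, H, L, D, F, G, A, E

Visit Q; enqueue J, P, C, O, S → queue [J, P, C, O, S]
Visit J; enqueue T, K, U, I → queue [P, C, O, S, T, K, U, I]
Visit P; enqueue N → queue [C, O, S, T, K, U, I, N]
Visit C; enqueue B → queue [O, S, T, K, U, I, N, B]
Visit O; enqueue R, M → queue [S, T, K, U, I, N, B, R, M]
Visit S; enqueue H → queue [T, K, U, I, N, B, R, M, H]
Visit T → queue [K, U, I, N, B, R, M, H]
Visit K; enqueue L → queue [U, I, N, B, R, M, H, L]
Visit U → queue [I, N, B, R, M, H, L]
Visit I → queue [N, B, R, M, H, L]
Visit N → queue [B, R, M, H, L]
Visit B; enqueue D, F → queue [R, M, H, L, D, F]
Visit R → queue [M, H, L, D, F]
Visit M → queue [H, L, D, F]
Visit H; enqueue G → queue [L, D, F, G]
Visit L → queue [D, F, G]
Visit D → queue [F, G]
Visit F; enqueue A → queue [G, A]
Visit G → queue [A]
Visit A; enqueue E → queue [E]
Visit E → queue []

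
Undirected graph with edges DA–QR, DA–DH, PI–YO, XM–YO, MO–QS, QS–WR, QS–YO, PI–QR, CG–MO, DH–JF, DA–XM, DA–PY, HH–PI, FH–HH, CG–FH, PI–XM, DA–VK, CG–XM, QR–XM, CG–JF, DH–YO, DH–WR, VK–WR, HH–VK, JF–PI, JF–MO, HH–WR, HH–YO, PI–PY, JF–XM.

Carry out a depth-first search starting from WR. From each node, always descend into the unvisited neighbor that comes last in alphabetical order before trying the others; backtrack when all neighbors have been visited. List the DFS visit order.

Visit WR
WR → VK
VK → HH
HH → YO
YO → XM
XM → QR
QR → PI
PI → PY
PY → DA
DA → DH
DH → JF
JF → MO
MO → QS
MO → CG
CG → FH

WR, VK, HH, YO, XM, QR, PI, PY, DA, DH, JF, MO, QS, CG, FH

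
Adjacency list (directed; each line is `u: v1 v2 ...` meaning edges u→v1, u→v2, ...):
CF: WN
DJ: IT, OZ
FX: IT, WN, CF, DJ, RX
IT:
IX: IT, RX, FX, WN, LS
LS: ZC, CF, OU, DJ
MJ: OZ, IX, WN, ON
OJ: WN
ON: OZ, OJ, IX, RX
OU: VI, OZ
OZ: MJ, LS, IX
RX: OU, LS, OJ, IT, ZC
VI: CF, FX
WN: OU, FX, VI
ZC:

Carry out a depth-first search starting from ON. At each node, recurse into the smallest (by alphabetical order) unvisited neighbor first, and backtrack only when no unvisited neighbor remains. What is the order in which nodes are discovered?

ON -> IX -> FX -> CF -> WN -> OU -> OZ -> LS -> DJ -> IT -> ZC -> MJ -> VI -> RX -> OJ

Visit ON
ON → IX
IX → FX
FX → CF
CF → WN
WN → OU
OU → OZ
OZ → LS
LS → DJ
DJ → IT
LS → ZC
OZ → MJ
OU → VI
FX → RX
RX → OJ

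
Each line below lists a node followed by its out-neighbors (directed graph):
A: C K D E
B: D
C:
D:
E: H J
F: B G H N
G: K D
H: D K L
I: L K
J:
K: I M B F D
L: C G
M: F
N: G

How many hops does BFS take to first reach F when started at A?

Level 0: A
Level 1: C, D, E, K
Level 2: B, F, H, I, J, M
Level 3: G, L, N
F first appears at level 2.

2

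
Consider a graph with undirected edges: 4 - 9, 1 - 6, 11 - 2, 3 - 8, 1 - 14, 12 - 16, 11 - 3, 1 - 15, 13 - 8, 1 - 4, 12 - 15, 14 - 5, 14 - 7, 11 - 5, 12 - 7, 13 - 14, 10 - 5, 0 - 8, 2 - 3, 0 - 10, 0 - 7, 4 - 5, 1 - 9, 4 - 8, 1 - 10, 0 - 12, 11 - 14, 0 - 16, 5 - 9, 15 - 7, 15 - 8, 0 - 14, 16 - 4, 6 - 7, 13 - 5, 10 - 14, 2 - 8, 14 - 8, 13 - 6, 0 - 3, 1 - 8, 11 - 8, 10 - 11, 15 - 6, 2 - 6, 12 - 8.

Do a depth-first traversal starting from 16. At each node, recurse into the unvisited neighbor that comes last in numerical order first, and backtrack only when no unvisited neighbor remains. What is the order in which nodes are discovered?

16, 12, 15, 8, 14, 13, 6, 7, 0, 10, 11, 5, 9, 4, 1, 3, 2

Visit 16
16 → 12
12 → 15
15 → 8
8 → 14
14 → 13
13 → 6
6 → 7
7 → 0
0 → 10
10 → 11
11 → 5
5 → 9
9 → 4
4 → 1
11 → 3
3 → 2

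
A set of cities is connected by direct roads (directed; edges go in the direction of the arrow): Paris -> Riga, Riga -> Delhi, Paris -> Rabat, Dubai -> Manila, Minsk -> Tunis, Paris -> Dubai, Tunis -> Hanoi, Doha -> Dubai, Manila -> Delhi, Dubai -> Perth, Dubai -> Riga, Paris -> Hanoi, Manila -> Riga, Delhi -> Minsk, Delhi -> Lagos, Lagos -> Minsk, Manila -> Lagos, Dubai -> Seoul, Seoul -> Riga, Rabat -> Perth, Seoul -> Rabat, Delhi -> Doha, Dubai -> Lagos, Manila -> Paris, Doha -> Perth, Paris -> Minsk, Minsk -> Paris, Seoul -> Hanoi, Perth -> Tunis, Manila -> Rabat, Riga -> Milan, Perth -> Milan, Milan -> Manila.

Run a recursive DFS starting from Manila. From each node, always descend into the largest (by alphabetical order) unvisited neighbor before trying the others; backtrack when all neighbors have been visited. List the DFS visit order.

Manila -> Riga -> Milan -> Delhi -> Minsk -> Tunis -> Hanoi -> Paris -> Rabat -> Perth -> Dubai -> Seoul -> Lagos -> Doha

Visit Manila
Manila → Riga
Riga → Milan
Riga → Delhi
Delhi → Minsk
Minsk → Tunis
Tunis → Hanoi
Minsk → Paris
Paris → Rabat
Rabat → Perth
Paris → Dubai
Dubai → Seoul
Dubai → Lagos
Delhi → Doha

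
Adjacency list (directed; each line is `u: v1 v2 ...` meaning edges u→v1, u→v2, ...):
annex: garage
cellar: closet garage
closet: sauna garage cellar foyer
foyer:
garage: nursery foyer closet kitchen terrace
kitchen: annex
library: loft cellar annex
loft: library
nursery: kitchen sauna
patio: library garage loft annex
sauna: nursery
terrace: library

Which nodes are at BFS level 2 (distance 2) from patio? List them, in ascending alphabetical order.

Level 0: patio
Level 1: annex, garage, library, loft
Level 2: cellar, closet, foyer, kitchen, nursery, terrace
Level 3: sauna

cellar, closet, foyer, kitchen, nursery, terrace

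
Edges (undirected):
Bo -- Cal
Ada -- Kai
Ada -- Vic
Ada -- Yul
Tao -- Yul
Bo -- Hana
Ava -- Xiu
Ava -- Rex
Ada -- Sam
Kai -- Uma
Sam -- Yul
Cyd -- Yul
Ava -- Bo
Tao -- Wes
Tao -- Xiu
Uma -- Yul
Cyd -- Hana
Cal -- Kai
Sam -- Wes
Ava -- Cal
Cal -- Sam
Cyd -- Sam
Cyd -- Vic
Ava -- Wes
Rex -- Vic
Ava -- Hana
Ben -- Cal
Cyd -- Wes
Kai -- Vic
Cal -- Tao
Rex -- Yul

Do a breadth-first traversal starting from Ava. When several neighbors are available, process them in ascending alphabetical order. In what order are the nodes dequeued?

Ava Bo Cal Hana Rex Wes Xiu Ben Kai Sam Tao Cyd Vic Yul Ada Uma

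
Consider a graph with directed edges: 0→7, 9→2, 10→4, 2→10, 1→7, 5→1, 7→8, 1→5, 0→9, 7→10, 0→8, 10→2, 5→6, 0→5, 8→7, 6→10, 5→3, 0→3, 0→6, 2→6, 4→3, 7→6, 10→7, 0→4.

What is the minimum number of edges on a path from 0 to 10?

Level 0: 0
Level 1: 3, 4, 5, 6, 7, 8, 9
Level 2: 1, 2, 10
10 first appears at level 2.

2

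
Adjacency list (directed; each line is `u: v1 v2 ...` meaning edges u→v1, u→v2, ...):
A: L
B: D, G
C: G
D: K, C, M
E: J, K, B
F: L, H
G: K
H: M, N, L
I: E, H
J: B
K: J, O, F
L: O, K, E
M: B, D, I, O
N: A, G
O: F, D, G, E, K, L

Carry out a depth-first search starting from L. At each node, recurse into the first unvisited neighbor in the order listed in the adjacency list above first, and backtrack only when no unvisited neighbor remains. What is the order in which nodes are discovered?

L O F H M B D K J C G I E N A

Visit L
L → O
O → F
F → H
H → M
M → B
B → D
D → K
K → J
D → C
C → G
M → I
I → E
H → N
N → A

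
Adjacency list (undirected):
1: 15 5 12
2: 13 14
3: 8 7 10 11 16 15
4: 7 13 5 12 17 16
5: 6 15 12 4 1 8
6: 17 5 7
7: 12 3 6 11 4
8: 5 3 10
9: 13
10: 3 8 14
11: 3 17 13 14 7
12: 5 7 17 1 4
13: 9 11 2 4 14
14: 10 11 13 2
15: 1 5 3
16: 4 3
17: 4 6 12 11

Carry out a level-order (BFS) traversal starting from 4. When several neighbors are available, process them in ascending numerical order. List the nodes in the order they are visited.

4 5 7 12 13 16 17 1 6 8 15 3 11 2 9 14 10

Visit 4; enqueue 5, 7, 12, 13, 16, 17 → queue [5, 7, 12, 13, 16, 17]
Visit 5; enqueue 1, 6, 8, 15 → queue [7, 12, 13, 16, 17, 1, 6, 8, 15]
Visit 7; enqueue 3, 11 → queue [12, 13, 16, 17, 1, 6, 8, 15, 3, 11]
Visit 12 → queue [13, 16, 17, 1, 6, 8, 15, 3, 11]
Visit 13; enqueue 2, 9, 14 → queue [16, 17, 1, 6, 8, 15, 3, 11, 2, 9, 14]
Visit 16 → queue [17, 1, 6, 8, 15, 3, 11, 2, 9, 14]
Visit 17 → queue [1, 6, 8, 15, 3, 11, 2, 9, 14]
Visit 1 → queue [6, 8, 15, 3, 11, 2, 9, 14]
Visit 6 → queue [8, 15, 3, 11, 2, 9, 14]
Visit 8; enqueue 10 → queue [15, 3, 11, 2, 9, 14, 10]
Visit 15 → queue [3, 11, 2, 9, 14, 10]
Visit 3 → queue [11, 2, 9, 14, 10]
Visit 11 → queue [2, 9, 14, 10]
Visit 2 → queue [9, 14, 10]
Visit 9 → queue [14, 10]
Visit 14 → queue [10]
Visit 10 → queue []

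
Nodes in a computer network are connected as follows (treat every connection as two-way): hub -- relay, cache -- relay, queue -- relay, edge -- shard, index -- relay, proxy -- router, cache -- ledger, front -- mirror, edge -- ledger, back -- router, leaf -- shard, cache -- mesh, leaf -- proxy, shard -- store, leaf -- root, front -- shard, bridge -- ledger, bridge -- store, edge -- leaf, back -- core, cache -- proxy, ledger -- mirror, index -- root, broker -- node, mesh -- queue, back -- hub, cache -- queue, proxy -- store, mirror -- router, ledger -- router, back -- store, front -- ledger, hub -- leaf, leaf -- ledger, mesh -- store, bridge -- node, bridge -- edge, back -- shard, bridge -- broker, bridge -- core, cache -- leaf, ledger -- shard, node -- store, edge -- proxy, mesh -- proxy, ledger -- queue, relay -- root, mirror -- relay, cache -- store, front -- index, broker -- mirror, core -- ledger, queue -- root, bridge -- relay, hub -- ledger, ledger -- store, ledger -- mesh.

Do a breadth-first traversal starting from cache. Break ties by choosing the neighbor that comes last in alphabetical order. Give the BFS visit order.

cache, store, relay, queue, proxy, mesh, ledger, leaf, shard, node, bridge, back, root, mirror, index, hub, router, edge, front, core, broker

Visit cache; enqueue store, relay, queue, proxy, mesh, ledger, leaf → queue [store, relay, queue, proxy, mesh, ledger, leaf]
Visit store; enqueue shard, node, bridge, back → queue [relay, queue, proxy, mesh, ledger, leaf, shard, node, bridge, back]
Visit relay; enqueue root, mirror, index, hub → queue [queue, proxy, mesh, ledger, leaf, shard, node, bridge, back, root, mirror, index, hub]
Visit queue → queue [proxy, mesh, ledger, leaf, shard, node, bridge, back, root, mirror, index, hub]
Visit proxy; enqueue router, edge → queue [mesh, ledger, leaf, shard, node, bridge, back, root, mirror, index, hub, router, edge]
Visit mesh → queue [ledger, leaf, shard, node, bridge, back, root, mirror, index, hub, router, edge]
Visit ledger; enqueue front, core → queue [leaf, shard, node, bridge, back, root, mirror, index, hub, router, edge, front, core]
Visit leaf → queue [shard, node, bridge, back, root, mirror, index, hub, router, edge, front, core]
Visit shard → queue [node, bridge, back, root, mirror, index, hub, router, edge, front, core]
Visit node; enqueue broker → queue [bridge, back, root, mirror, index, hub, router, edge, front, core, broker]
Visit bridge → queue [back, root, mirror, index, hub, router, edge, front, core, broker]
Visit back → queue [root, mirror, index, hub, router, edge, front, core, broker]
Visit root → queue [mirror, index, hub, router, edge, front, core, broker]
Visit mirror → queue [index, hub, router, edge, front, core, broker]
Visit index → queue [hub, router, edge, front, core, broker]
Visit hub → queue [router, edge, front, core, broker]
Visit router → queue [edge, front, core, broker]
Visit edge → queue [front, core, broker]
Visit front → queue [core, broker]
Visit core → queue [broker]
Visit broker → queue []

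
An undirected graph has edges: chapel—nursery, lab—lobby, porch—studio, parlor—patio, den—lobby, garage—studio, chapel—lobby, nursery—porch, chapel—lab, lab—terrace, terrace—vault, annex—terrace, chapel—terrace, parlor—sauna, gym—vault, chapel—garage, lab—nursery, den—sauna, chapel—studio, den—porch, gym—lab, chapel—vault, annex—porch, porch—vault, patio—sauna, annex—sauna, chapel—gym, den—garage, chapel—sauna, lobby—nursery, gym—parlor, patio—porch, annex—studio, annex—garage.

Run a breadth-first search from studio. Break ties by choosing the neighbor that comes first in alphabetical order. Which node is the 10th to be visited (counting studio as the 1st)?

lobby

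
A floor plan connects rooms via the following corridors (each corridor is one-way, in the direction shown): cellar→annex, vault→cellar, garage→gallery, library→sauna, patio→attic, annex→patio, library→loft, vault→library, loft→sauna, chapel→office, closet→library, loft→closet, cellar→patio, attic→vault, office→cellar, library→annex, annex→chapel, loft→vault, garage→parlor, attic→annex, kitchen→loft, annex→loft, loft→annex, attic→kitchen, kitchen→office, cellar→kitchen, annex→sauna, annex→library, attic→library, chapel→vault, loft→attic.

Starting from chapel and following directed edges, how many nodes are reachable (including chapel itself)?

12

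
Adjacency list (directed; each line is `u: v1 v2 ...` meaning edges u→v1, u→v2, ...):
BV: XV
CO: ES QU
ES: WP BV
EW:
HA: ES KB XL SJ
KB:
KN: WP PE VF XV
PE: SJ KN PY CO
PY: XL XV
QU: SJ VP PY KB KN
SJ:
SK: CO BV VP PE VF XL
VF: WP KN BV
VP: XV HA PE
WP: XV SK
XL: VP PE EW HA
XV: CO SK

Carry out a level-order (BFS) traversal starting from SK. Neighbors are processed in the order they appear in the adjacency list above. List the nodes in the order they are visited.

Visit SK; enqueue CO, BV, VP, PE, VF, XL → queue [CO, BV, VP, PE, VF, XL]
Visit CO; enqueue ES, QU → queue [BV, VP, PE, VF, XL, ES, QU]
Visit BV; enqueue XV → queue [VP, PE, VF, XL, ES, QU, XV]
Visit VP; enqueue HA → queue [PE, VF, XL, ES, QU, XV, HA]
Visit PE; enqueue SJ, KN, PY → queue [VF, XL, ES, QU, XV, HA, SJ, KN, PY]
Visit VF; enqueue WP → queue [XL, ES, QU, XV, HA, SJ, KN, PY, WP]
Visit XL; enqueue EW → queue [ES, QU, XV, HA, SJ, KN, PY, WP, EW]
Visit ES → queue [QU, XV, HA, SJ, KN, PY, WP, EW]
Visit QU; enqueue KB → queue [XV, HA, SJ, KN, PY, WP, EW, KB]
Visit XV → queue [HA, SJ, KN, PY, WP, EW, KB]
Visit HA → queue [SJ, KN, PY, WP, EW, KB]
Visit SJ → queue [KN, PY, WP, EW, KB]
Visit KN → queue [PY, WP, EW, KB]
Visit PY → queue [WP, EW, KB]
Visit WP → queue [EW, KB]
Visit EW → queue [KB]
Visit KB → queue []

SK CO BV VP PE VF XL ES QU XV HA SJ KN PY WP EW KB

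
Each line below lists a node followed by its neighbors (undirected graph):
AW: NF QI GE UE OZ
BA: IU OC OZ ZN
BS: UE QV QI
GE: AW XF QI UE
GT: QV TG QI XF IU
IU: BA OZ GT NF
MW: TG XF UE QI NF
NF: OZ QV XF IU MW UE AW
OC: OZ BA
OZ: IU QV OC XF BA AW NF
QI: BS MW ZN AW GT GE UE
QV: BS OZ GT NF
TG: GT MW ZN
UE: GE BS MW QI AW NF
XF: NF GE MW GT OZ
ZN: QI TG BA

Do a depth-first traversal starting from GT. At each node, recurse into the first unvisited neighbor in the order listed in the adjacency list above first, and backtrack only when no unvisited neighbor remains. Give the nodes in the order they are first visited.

Visit GT
GT → QV
QV → BS
BS → UE
UE → GE
GE → AW
AW → NF
NF → OZ
OZ → IU
IU → BA
BA → OC
BA → ZN
ZN → QI
QI → MW
MW → TG
MW → XF

GT QV BS UE GE AW NF OZ IU BA OC ZN QI MW TG XF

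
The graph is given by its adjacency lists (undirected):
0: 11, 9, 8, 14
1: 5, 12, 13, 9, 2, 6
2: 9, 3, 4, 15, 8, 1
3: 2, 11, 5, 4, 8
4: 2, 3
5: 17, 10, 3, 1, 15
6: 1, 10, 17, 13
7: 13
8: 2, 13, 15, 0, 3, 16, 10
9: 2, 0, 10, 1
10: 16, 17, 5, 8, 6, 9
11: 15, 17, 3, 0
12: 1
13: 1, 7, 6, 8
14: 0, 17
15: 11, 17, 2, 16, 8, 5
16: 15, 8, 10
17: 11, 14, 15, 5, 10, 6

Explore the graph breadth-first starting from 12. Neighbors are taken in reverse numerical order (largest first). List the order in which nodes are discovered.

12, 1, 13, 9, 6, 5, 2, 8, 7, 10, 0, 17, 15, 3, 4, 16, 14, 11

Visit 12; enqueue 1 → queue [1]
Visit 1; enqueue 13, 9, 6, 5, 2 → queue [13, 9, 6, 5, 2]
Visit 13; enqueue 8, 7 → queue [9, 6, 5, 2, 8, 7]
Visit 9; enqueue 10, 0 → queue [6, 5, 2, 8, 7, 10, 0]
Visit 6; enqueue 17 → queue [5, 2, 8, 7, 10, 0, 17]
Visit 5; enqueue 15, 3 → queue [2, 8, 7, 10, 0, 17, 15, 3]
Visit 2; enqueue 4 → queue [8, 7, 10, 0, 17, 15, 3, 4]
Visit 8; enqueue 16 → queue [7, 10, 0, 17, 15, 3, 4, 16]
Visit 7 → queue [10, 0, 17, 15, 3, 4, 16]
Visit 10 → queue [0, 17, 15, 3, 4, 16]
Visit 0; enqueue 14, 11 → queue [17, 15, 3, 4, 16, 14, 11]
Visit 17 → queue [15, 3, 4, 16, 14, 11]
Visit 15 → queue [3, 4, 16, 14, 11]
Visit 3 → queue [4, 16, 14, 11]
Visit 4 → queue [16, 14, 11]
Visit 16 → queue [14, 11]
Visit 14 → queue [11]
Visit 11 → queue []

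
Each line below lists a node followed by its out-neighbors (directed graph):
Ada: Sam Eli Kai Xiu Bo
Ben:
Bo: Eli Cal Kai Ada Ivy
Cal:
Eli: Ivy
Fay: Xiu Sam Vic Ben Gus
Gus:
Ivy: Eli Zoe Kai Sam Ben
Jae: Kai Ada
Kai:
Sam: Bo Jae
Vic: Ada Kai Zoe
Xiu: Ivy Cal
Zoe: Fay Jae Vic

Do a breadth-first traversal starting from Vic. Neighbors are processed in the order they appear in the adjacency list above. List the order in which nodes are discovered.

Visit Vic; enqueue Ada, Kai, Zoe → queue [Ada, Kai, Zoe]
Visit Ada; enqueue Sam, Eli, Xiu, Bo → queue [Kai, Zoe, Sam, Eli, Xiu, Bo]
Visit Kai → queue [Zoe, Sam, Eli, Xiu, Bo]
Visit Zoe; enqueue Fay, Jae → queue [Sam, Eli, Xiu, Bo, Fay, Jae]
Visit Sam → queue [Eli, Xiu, Bo, Fay, Jae]
Visit Eli; enqueue Ivy → queue [Xiu, Bo, Fay, Jae, Ivy]
Visit Xiu; enqueue Cal → queue [Bo, Fay, Jae, Ivy, Cal]
Visit Bo → queue [Fay, Jae, Ivy, Cal]
Visit Fay; enqueue Ben, Gus → queue [Jae, Ivy, Cal, Ben, Gus]
Visit Jae → queue [Ivy, Cal, Ben, Gus]
Visit Ivy → queue [Cal, Ben, Gus]
Visit Cal → queue [Ben, Gus]
Visit Ben → queue [Gus]
Visit Gus → queue []

Vic → Ada → Kai → Zoe → Sam → Eli → Xiu → Bo → Fay → Jae → Ivy → Cal → Ben → Gus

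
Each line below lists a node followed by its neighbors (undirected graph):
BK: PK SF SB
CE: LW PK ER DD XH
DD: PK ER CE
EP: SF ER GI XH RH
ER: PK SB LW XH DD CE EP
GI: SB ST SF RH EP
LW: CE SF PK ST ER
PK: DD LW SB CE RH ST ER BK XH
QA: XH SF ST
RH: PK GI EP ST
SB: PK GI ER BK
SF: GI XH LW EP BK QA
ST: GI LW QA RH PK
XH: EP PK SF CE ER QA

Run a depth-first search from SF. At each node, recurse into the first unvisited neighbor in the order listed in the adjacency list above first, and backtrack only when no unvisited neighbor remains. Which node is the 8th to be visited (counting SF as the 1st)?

Visit SF
SF → GI
GI → SB
SB → PK
PK → DD
DD → ER
ER → LW
LW → CE
CE → XH
XH → EP
EP → RH
RH → ST
ST → QA
PK → BK

Visit order: SF, GI, SB, PK, DD, ER, LW, CE, XH, EP, RH, ST, QA, BK

CE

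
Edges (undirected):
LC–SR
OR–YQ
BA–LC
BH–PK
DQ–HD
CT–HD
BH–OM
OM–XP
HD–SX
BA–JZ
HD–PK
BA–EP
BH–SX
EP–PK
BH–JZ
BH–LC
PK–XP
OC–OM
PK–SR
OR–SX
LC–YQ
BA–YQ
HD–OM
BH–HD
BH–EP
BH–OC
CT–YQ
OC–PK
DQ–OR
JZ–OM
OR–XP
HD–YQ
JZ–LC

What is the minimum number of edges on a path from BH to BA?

2

Level 0: BH
Level 1: EP, HD, JZ, LC, OC, OM, PK, SX
Level 2: BA, CT, DQ, OR, SR, XP, YQ
BA first appears at level 2.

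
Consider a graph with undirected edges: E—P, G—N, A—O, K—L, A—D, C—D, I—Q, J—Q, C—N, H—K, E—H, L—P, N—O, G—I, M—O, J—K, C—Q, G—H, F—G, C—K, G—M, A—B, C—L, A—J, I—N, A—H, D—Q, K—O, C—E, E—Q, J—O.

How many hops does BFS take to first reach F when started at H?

2

Level 0: H
Level 1: A, E, G, K
Level 2: B, C, D, F, I, J, L, M, N, O, P, Q
F first appears at level 2.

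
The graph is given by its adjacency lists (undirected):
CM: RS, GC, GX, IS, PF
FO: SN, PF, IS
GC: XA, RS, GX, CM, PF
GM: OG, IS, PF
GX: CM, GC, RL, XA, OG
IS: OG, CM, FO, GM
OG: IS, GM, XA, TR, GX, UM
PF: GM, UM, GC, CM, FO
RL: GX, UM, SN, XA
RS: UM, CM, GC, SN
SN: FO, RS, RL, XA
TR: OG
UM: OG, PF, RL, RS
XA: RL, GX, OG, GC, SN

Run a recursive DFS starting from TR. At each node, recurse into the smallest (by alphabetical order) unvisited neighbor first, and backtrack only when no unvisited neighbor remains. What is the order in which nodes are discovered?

Visit TR
TR → OG
OG → GM
GM → IS
IS → CM
CM → GC
GC → GX
GX → RL
RL → SN
SN → FO
FO → PF
PF → UM
UM → RS
SN → XA

TR, OG, GM, IS, CM, GC, GX, RL, SN, FO, PF, UM, RS, XA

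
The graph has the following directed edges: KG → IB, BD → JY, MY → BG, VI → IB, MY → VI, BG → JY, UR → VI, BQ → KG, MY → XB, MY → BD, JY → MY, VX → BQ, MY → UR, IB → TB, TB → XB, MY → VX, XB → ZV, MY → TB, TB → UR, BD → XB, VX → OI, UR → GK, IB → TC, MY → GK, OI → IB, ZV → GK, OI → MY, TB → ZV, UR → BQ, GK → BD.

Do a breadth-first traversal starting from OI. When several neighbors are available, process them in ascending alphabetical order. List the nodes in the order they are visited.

Visit OI; enqueue IB, MY → queue [IB, MY]
Visit IB; enqueue TB, TC → queue [MY, TB, TC]
Visit MY; enqueue BD, BG, GK, UR, VI, VX, XB → queue [TB, TC, BD, BG, GK, UR, VI, VX, XB]
Visit TB; enqueue ZV → queue [TC, BD, BG, GK, UR, VI, VX, XB, ZV]
Visit TC → queue [BD, BG, GK, UR, VI, VX, XB, ZV]
Visit BD; enqueue JY → queue [BG, GK, UR, VI, VX, XB, ZV, JY]
Visit BG → queue [GK, UR, VI, VX, XB, ZV, JY]
Visit GK → queue [UR, VI, VX, XB, ZV, JY]
Visit UR; enqueue BQ → queue [VI, VX, XB, ZV, JY, BQ]
Visit VI → queue [VX, XB, ZV, JY, BQ]
Visit VX → queue [XB, ZV, JY, BQ]
Visit XB → queue [ZV, JY, BQ]
Visit ZV → queue [JY, BQ]
Visit JY → queue [BQ]
Visit BQ; enqueue KG → queue [KG]
Visit KG → queue []

OI → IB → MY → TB → TC → BD → BG → GK → UR → VI → VX → XB → ZV → JY → BQ → KG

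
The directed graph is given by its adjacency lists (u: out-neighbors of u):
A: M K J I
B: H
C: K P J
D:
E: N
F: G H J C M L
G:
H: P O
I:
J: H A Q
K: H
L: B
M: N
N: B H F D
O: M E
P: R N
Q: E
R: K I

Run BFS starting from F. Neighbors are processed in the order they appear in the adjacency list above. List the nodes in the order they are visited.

F, G, H, J, C, M, L, P, O, A, Q, K, N, B, R, E, I, D

Visit F; enqueue G, H, J, C, M, L → queue [G, H, J, C, M, L]
Visit G → queue [H, J, C, M, L]
Visit H; enqueue P, O → queue [J, C, M, L, P, O]
Visit J; enqueue A, Q → queue [C, M, L, P, O, A, Q]
Visit C; enqueue K → queue [M, L, P, O, A, Q, K]
Visit M; enqueue N → queue [L, P, O, A, Q, K, N]
Visit L; enqueue B → queue [P, O, A, Q, K, N, B]
Visit P; enqueue R → queue [O, A, Q, K, N, B, R]
Visit O; enqueue E → queue [A, Q, K, N, B, R, E]
Visit A; enqueue I → queue [Q, K, N, B, R, E, I]
Visit Q → queue [K, N, B, R, E, I]
Visit K → queue [N, B, R, E, I]
Visit N; enqueue D → queue [B, R, E, I, D]
Visit B → queue [R, E, I, D]
Visit R → queue [E, I, D]
Visit E → queue [I, D]
Visit I → queue [D]
Visit D → queue []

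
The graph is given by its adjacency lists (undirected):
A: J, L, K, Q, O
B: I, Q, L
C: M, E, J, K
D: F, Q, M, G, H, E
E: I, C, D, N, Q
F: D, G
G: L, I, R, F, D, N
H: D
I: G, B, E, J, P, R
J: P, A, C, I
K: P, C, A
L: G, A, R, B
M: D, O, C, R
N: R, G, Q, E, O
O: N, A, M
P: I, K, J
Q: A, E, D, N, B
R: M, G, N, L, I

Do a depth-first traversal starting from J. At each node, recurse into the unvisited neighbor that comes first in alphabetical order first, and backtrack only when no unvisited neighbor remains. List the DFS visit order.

Visit J
J → A
A → K
K → C
C → E
E → D
D → F
F → G
G → I
I → B
B → L
L → R
R → M
M → O
O → N
N → Q
I → P
D → H

J A K C E D F G I B L R M O N Q P H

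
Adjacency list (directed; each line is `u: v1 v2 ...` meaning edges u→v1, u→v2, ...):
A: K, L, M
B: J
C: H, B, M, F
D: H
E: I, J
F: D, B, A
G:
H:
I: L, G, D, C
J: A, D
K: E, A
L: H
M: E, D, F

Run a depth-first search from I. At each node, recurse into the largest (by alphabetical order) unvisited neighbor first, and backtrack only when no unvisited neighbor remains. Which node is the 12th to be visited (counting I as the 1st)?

K

Visit I
I → L
L → H
I → G
I → D
I → C
C → M
M → F
F → B
B → J
J → A
A → K
K → E

Visit order: I, L, H, G, D, C, M, F, B, J, A, K, E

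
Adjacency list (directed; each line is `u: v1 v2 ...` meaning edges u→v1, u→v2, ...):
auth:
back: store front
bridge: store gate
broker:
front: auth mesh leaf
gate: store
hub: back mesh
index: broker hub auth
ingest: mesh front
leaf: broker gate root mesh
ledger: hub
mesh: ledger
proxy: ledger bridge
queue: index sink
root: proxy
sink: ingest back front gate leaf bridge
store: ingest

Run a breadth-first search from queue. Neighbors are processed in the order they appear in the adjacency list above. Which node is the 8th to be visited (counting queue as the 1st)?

back

Visit queue; enqueue index, sink → queue [index, sink]
Visit index; enqueue broker, hub, auth → queue [sink, broker, hub, auth]
Visit sink; enqueue ingest, back, front, gate, leaf, bridge → queue [broker, hub, auth, ingest, back, front, gate, leaf, bridge]
Visit broker → queue [hub, auth, ingest, back, front, gate, leaf, bridge]
Visit hub; enqueue mesh → queue [auth, ingest, back, front, gate, leaf, bridge, mesh]
Visit auth → queue [ingest, back, front, gate, leaf, bridge, mesh]
Visit ingest → queue [back, front, gate, leaf, bridge, mesh]
Visit back; enqueue store → queue [front, gate, leaf, bridge, mesh, store]
Visit front → queue [gate, leaf, bridge, mesh, store]
Visit gate → queue [leaf, bridge, mesh, store]
Visit leaf; enqueue root → queue [bridge, mesh, store, root]
Visit bridge → queue [mesh, store, root]
Visit mesh; enqueue ledger → queue [store, root, ledger]
Visit store → queue [root, ledger]
Visit root; enqueue proxy → queue [ledger, proxy]
Visit ledger → queue [proxy]
Visit proxy → queue []

Visit order: queue, index, sink, broker, hub, auth, ingest, back, front, gate, leaf, bridge, mesh, store, root, ledger, proxy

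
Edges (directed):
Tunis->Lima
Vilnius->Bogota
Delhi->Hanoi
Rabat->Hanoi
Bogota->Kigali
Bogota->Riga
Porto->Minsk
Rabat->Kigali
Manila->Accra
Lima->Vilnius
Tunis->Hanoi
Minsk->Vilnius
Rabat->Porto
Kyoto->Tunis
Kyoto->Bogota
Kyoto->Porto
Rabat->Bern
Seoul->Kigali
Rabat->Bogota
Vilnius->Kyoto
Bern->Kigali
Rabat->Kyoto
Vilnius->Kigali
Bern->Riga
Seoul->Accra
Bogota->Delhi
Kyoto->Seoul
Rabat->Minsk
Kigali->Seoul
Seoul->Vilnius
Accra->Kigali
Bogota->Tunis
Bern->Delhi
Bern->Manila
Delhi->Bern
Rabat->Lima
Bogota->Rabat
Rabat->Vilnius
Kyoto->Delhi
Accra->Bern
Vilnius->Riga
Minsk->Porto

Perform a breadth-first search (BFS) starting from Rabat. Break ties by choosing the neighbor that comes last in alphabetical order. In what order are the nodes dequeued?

Rabat Vilnius Porto Minsk Lima Kyoto Kigali Hanoi Bogota Bern Riga Tunis Seoul Delhi Manila Accra

Visit Rabat; enqueue Vilnius, Porto, Minsk, Lima, Kyoto, Kigali, Hanoi, Bogota, Bern → queue [Vilnius, Porto, Minsk, Lima, Kyoto, Kigali, Hanoi, Bogota, Bern]
Visit Vilnius; enqueue Riga → queue [Porto, Minsk, Lima, Kyoto, Kigali, Hanoi, Bogota, Bern, Riga]
Visit Porto → queue [Minsk, Lima, Kyoto, Kigali, Hanoi, Bogota, Bern, Riga]
Visit Minsk → queue [Lima, Kyoto, Kigali, Hanoi, Bogota, Bern, Riga]
Visit Lima → queue [Kyoto, Kigali, Hanoi, Bogota, Bern, Riga]
Visit Kyoto; enqueue Tunis, Seoul, Delhi → queue [Kigali, Hanoi, Bogota, Bern, Riga, Tunis, Seoul, Delhi]
Visit Kigali → queue [Hanoi, Bogota, Bern, Riga, Tunis, Seoul, Delhi]
Visit Hanoi → queue [Bogota, Bern, Riga, Tunis, Seoul, Delhi]
Visit Bogota → queue [Bern, Riga, Tunis, Seoul, Delhi]
Visit Bern; enqueue Manila → queue [Riga, Tunis, Seoul, Delhi, Manila]
Visit Riga → queue [Tunis, Seoul, Delhi, Manila]
Visit Tunis → queue [Seoul, Delhi, Manila]
Visit Seoul; enqueue Accra → queue [Delhi, Manila, Accra]
Visit Delhi → queue [Manila, Accra]
Visit Manila → queue [Accra]
Visit Accra → queue []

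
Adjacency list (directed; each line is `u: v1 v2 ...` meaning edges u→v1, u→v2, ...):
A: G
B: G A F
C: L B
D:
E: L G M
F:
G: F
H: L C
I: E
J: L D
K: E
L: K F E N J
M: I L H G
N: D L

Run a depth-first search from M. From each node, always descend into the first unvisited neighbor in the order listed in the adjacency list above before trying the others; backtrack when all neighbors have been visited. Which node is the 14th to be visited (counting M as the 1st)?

Visit M
M → I
I → E
E → L
L → K
L → F
L → N
N → D
L → J
E → G
M → H
H → C
C → B
B → A

Visit order: M, I, E, L, K, F, N, D, J, G, H, C, B, A

A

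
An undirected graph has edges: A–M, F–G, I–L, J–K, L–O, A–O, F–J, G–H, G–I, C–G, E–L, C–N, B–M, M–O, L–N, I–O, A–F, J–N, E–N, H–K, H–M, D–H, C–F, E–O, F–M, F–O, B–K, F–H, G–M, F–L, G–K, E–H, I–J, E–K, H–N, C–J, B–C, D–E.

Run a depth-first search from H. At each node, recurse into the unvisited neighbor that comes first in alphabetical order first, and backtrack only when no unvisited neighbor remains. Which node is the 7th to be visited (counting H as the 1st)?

F

Visit H
H → D
D → E
E → K
K → B
B → C
C → F
F → A
A → M
M → G
G → I
I → J
J → N
N → L
L → O

Visit order: H, D, E, K, B, C, F, A, M, G, I, J, N, L, O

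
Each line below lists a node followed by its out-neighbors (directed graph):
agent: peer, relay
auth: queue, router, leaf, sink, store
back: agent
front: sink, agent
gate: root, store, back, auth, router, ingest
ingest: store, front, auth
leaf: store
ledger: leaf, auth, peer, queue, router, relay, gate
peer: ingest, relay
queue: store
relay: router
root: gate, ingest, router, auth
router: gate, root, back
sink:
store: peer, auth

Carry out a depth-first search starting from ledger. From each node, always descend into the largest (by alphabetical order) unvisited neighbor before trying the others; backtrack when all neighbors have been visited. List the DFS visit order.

Visit ledger
ledger → router
router → root
root → ingest
ingest → store
store → peer
peer → relay
store → auth
auth → sink
auth → queue
auth → leaf
ingest → front
front → agent
root → gate
gate → back

ledger router root ingest store peer relay auth sink queue leaf front agent gate back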